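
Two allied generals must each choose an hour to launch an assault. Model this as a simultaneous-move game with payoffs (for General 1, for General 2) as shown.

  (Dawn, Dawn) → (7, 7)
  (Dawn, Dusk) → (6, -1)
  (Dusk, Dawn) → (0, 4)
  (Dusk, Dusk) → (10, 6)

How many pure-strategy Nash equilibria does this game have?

2

Both Dawn: General 1 gets 7 (best alternative 0); General 2 gets 7 (best alternative -1). Neither deviates — NE.
Both Dusk: General 1 gets 10 (best alternative 6); General 2 gets 6 (best alternative 4). Neither deviates — NE.
(Dusk, Dawn) is not a NE: General 1 would switch to Dawn (7 > 0).
No other cell survives both best-response checks, so there are 2 pure NE.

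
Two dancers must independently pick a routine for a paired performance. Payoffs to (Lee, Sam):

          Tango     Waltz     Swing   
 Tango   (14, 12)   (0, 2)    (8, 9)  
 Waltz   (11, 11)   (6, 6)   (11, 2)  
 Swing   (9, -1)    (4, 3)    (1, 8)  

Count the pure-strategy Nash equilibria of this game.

Both Tango: Lee gets 14 (best alternative 11); Sam gets 12 (best alternative 9). Neither deviates — NE.
Both Waltz is not a NE: Sam would switch to Tango (11 > 6).
No other cell survives both best-response checks, so there is 1 pure NE.

1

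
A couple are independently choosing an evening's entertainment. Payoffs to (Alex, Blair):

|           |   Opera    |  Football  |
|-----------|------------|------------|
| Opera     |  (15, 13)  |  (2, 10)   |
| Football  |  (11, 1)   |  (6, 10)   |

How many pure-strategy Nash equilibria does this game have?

Both Opera: Alex gets 15 (best alternative 11); Blair gets 13 (best alternative 10). Neither deviates — NE.
Both Football: Alex gets 6 (best alternative 2); Blair gets 10 (best alternative 1). Neither deviates — NE.
(Opera, Football) is not a NE: Alex would switch to Football (6 > 2).
No other cell survives both best-response checks, so there are 2 pure NE.

2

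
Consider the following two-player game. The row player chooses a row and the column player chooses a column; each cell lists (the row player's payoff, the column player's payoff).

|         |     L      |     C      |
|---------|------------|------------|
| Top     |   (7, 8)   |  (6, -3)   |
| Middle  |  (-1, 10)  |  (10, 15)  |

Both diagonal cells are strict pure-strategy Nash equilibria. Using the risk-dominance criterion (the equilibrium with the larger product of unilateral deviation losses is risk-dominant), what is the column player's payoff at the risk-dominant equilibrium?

8

At (Top, L): the row player loses 7 − (-1) = 8 by deviating; the column player loses 8 − (-3) = 11. Product = 8·11 = 88.
At (Middle, C): the row player loses 10 − 6 = 4 by deviating; the column player loses 15 − 10 = 5. Product = 4·5 = 20.
88 > 20, so (Top, L) is risk-dominant. The column player's payoff there is 8.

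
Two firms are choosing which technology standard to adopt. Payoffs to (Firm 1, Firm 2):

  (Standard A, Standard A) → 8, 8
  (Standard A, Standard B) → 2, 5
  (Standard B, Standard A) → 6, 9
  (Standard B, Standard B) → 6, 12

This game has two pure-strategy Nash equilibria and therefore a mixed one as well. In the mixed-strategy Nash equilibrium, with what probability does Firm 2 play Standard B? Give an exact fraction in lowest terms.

Firm 2's mix q on Standard A must make Firm 1 indifferent between Standard A and Standard B.
Firm 1's payoff from Standard A: 8q + 2(1−q). From Standard B: 6q + 6(1−q).
Set equal: 2q = 4(1−q) → q = 4/6 = 2/3.
Probability on Standard B is 1 − 2/3 = 1/3.

1/3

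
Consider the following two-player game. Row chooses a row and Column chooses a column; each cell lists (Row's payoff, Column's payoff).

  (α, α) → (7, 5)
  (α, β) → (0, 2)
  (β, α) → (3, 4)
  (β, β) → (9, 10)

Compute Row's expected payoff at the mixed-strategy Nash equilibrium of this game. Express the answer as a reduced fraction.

63/13

Column mixes with probability q on α, chosen so Row is indifferent: 7q + 0(1−q) = 3q + 9(1−q) gives q = 9/13.
Row's expected payoff (from either row, since indifferent) is 7·9/13 + 0·4/13 = 63/13.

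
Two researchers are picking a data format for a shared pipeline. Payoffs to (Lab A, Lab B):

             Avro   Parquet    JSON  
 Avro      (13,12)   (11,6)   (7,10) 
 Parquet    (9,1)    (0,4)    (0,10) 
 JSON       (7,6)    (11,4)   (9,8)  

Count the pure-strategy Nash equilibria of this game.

2

Both Avro: Lab A gets 13 (best alternative 9); Lab B gets 12 (best alternative 10). Neither deviates — NE.
Both JSON: Lab A gets 9 (best alternative 7); Lab B gets 8 (best alternative 6). Neither deviates — NE.
Both Parquet is not a NE: Lab A would switch to Avro (11 > 0).
No other cell survives both best-response checks, so there are 2 pure NE.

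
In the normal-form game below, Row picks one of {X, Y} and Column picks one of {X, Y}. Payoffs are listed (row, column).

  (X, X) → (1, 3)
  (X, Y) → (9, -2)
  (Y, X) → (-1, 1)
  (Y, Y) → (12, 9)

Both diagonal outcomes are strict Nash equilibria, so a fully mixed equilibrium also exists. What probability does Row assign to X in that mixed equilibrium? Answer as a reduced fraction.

Row's mix p on X must make Column indifferent between X and Y.
Column's payoff from X: 3p + 1(1−p). From Y: (-2)p + 9(1−p).
Set equal: 5p = 8(1−p) → p = 8/13.

8/13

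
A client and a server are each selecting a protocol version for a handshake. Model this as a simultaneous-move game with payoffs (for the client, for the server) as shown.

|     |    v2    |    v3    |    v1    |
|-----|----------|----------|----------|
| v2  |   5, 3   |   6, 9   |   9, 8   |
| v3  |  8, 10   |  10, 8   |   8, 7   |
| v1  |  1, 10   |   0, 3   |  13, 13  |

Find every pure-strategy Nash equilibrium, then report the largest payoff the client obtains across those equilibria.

(v3, v2) is a pure NE (the client: 8 ≥ 5; the server: 10 ≥ 8). The client gets 8.
Both v1 is a pure NE (the client: 13 ≥ 9; the server: 13 ≥ 10). The client gets 13.
Every other cell has a profitable deviation for at least one player. Highest of {8, 13} is 13.

13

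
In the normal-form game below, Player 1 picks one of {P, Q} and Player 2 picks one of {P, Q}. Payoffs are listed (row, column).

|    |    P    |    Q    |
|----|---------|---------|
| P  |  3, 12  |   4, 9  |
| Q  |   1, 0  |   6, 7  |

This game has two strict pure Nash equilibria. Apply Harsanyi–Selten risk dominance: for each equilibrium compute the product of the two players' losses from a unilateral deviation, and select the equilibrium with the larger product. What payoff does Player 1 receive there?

6

At both P: Player 1 loses 3 − 1 = 2 by deviating; Player 2 loses 12 − 9 = 3. Product = 2·3 = 6.
At both Q: Player 1 loses 6 − 4 = 2 by deviating; Player 2 loses 7 − 0 = 7. Product = 2·7 = 14.
14 > 6, so both Q is risk-dominant. Player 1's payoff there is 6.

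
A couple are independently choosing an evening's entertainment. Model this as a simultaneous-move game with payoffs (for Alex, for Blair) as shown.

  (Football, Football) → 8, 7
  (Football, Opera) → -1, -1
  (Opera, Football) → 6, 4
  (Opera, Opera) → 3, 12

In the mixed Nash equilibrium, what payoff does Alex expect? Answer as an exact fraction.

5

Blair mixes with probability q on Football, chosen so Alex is indifferent: 8q + (-1)(1−q) = 6q + 3(1−q) gives q = 2/3.
Alex's expected payoff (from either row, since indifferent) is 8·2/3 + (-1)·1/3 = 5.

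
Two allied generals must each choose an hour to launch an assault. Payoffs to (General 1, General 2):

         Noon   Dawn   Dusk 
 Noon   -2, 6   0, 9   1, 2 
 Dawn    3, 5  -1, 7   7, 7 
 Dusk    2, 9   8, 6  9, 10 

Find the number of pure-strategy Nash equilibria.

1

Both Dusk: General 1 gets 9 (best alternative 7); General 2 gets 10 (best alternative 9). Neither deviates — NE.
Both Dawn is not a NE: General 1 would switch to Dusk (8 > -1).
No other cell survives both best-response checks, so there is 1 pure NE.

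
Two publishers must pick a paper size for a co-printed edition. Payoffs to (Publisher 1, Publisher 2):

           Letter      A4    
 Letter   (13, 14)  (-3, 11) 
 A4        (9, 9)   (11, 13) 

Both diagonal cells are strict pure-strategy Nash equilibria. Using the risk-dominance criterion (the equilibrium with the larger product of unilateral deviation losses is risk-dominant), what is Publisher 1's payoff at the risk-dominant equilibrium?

11

At both Letter: Publisher 1 loses 13 − 9 = 4 by deviating; Publisher 2 loses 14 − 11 = 3. Product = 4·3 = 12.
At both A4: Publisher 1 loses 11 − (-3) = 14 by deviating; Publisher 2 loses 13 − 9 = 4. Product = 14·4 = 56.
56 > 12, so both A4 is risk-dominant. Publisher 1's payoff there is 11.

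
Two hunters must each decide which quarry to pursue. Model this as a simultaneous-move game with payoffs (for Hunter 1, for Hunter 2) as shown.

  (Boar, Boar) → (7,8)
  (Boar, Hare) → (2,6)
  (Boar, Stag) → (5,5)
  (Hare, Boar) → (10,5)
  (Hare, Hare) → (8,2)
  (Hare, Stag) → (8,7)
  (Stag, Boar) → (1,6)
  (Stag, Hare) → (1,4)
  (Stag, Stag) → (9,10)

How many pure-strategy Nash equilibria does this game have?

Both Stag: Hunter 1 gets 9 (best alternative 8); Hunter 2 gets 10 (best alternative 6). Neither deviates — NE.
Both Boar is not a NE: Hunter 1 would switch to Hare (10 > 7).
No other cell survives both best-response checks, so there is 1 pure NE.

1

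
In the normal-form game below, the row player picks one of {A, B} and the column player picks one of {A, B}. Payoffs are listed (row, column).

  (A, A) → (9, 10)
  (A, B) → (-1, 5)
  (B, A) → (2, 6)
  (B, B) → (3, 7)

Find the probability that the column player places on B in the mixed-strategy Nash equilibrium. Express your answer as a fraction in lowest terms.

7/11

The column player's mix q on A must make the row player indifferent between A and B.
The row player's payoff from A: 9q + (-1)(1−q). From B: 2q + 3(1−q).
Set equal: 7q = 4(1−q) → q = 4/11.
Probability on B is 1 − 4/11 = 7/11.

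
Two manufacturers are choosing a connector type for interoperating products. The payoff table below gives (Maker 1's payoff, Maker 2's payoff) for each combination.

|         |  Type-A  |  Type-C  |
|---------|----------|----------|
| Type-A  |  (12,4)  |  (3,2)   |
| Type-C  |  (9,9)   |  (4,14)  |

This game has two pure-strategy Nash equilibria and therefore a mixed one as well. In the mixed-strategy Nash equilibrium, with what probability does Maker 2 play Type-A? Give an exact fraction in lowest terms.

Maker 2's mix q on Type-A must make Maker 1 indifferent between Type-A and Type-C.
Maker 1's payoff from Type-A: 12q + 3(1−q). From Type-C: 9q + 4(1−q).
Set equal: 3q = 1(1−q) → q = 1/4.

1/4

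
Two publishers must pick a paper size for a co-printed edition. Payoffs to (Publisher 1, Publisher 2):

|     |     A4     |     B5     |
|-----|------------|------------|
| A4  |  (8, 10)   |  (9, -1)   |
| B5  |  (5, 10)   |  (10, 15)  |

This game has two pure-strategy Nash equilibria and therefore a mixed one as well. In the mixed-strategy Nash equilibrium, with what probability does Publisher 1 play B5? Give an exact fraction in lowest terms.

11/16

Publisher 1's mix p on A4 must make Publisher 2 indifferent between A4 and B5.
Publisher 2's payoff from A4: 10p + 10(1−p). From B5: (-1)p + 15(1−p).
Set equal: 11p = 5(1−p) → p = 5/16.
Probability on B5 is 1 − 5/16 = 11/16.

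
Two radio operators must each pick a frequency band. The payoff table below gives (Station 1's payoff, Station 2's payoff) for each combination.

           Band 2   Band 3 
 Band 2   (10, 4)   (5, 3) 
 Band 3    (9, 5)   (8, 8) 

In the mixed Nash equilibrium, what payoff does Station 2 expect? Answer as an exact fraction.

17/4

Station 1 mixes with probability p on Band 2, chosen so Station 2 is indifferent: 4p + 5(1−p) = 3p + 8(1−p) gives p = 3/4.
Station 2's expected payoff is 4·3/4 + 5·1/4 = 17/4.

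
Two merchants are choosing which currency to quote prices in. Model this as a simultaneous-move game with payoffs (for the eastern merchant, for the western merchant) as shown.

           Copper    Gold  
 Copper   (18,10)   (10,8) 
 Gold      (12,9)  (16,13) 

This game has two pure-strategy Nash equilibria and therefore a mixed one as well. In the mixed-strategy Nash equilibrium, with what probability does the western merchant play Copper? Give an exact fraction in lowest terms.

1/2

The western merchant's mix q on Copper must make the eastern merchant indifferent between Copper and Gold.
The eastern merchant's payoff from Copper: 18q + 10(1−q). From Gold: 12q + 16(1−q).
Set equal: 6q = 6(1−q) → q = 6/12 = 1/2.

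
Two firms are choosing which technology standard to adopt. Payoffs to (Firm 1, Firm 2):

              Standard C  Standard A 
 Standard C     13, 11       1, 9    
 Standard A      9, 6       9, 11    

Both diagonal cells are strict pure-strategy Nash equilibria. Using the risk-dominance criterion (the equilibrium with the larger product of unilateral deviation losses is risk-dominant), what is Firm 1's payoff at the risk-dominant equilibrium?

9

At both Standard C: Firm 1 loses 13 − 9 = 4 by deviating; Firm 2 loses 11 − 9 = 2. Product = 4·2 = 8.
At both Standard A: Firm 1 loses 9 − 1 = 8 by deviating; Firm 2 loses 11 − 6 = 5. Product = 8·5 = 40.
40 > 8, so both Standard A is risk-dominant. Firm 1's payoff there is 9.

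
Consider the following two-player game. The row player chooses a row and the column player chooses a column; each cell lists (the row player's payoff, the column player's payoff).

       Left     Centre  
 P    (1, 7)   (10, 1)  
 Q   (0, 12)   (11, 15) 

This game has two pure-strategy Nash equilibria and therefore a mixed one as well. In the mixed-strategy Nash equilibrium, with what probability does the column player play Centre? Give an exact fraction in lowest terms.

1/2

The column player's mix q on Left must make the row player indifferent between P and Q.
The row player's payoff from P: 1q + 10(1−q). From Q: 0q + 11(1−q).
Set equal: 1q = 1(1−q) → q = 1/2.
Probability on Centre is 1 − 1/2 = 1/2.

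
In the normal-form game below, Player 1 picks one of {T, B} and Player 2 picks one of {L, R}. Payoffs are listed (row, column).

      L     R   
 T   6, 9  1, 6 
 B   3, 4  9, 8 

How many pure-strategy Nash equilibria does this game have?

(T, L): Player 1 gets 6 (best alternative 3); Player 2 gets 9 (best alternative 6). Neither deviates — NE.
(B, R): Player 1 gets 9 (best alternative 1); Player 2 gets 8 (best alternative 4). Neither deviates — NE.
(B, L) is not a NE: Player 1 would switch to T (6 > 3).
No other cell survives both best-response checks, so there are 2 pure NE.

2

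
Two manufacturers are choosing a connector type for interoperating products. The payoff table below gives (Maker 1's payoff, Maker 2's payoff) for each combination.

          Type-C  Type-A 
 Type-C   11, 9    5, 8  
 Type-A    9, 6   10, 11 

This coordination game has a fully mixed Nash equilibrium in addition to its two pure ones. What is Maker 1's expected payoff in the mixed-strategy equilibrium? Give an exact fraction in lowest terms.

65/7

Maker 2 mixes with probability q on Type-C, chosen so Maker 1 is indifferent: 11q + 5(1−q) = 9q + 10(1−q) gives q = 5/7.
Maker 1's expected payoff (from either row, since indifferent) is 11·5/7 + 5·2/7 = 65/7.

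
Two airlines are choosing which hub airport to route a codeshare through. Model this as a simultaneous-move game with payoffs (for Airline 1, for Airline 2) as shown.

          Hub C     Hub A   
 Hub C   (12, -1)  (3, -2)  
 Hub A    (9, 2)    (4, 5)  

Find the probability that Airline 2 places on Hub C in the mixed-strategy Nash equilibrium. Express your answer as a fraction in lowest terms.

1/4

Airline 2's mix q on Hub C must make Airline 1 indifferent between Hub C and Hub A.
Airline 1's payoff from Hub C: 12q + 3(1−q). From Hub A: 9q + 4(1−q).
Set equal: 3q = 1(1−q) → q = 1/4.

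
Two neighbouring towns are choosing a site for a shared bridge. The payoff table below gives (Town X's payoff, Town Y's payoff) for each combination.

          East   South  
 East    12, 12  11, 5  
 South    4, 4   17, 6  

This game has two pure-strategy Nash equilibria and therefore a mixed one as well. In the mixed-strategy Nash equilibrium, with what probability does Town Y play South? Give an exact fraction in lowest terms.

Town Y's mix q on East must make Town X indifferent between East and South.
Town X's payoff from East: 12q + 11(1−q). From South: 4q + 17(1−q).
Set equal: 8q = 6(1−q) → q = 6/14 = 3/7.
Probability on South is 1 − 3/7 = 4/7.

4/7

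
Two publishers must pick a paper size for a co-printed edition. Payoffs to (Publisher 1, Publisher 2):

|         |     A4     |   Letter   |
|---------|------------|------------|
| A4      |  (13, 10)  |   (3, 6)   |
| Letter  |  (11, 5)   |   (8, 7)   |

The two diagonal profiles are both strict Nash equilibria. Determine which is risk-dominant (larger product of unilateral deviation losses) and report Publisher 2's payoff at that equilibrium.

7

At both A4: Publisher 1 loses 13 − 11 = 2 by deviating; Publisher 2 loses 10 − 6 = 4. Product = 2·4 = 8.
At both Letter: Publisher 1 loses 8 − 3 = 5 by deviating; Publisher 2 loses 7 − 5 = 2. Product = 5·2 = 10.
10 > 8, so both Letter is risk-dominant. Publisher 2's payoff there is 7.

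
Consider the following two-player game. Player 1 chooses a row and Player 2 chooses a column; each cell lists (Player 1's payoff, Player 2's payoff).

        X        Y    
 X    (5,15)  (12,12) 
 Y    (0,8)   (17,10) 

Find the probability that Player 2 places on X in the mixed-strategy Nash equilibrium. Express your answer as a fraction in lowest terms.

1/2

Player 2's mix q on X must make Player 1 indifferent between X and Y.
Player 1's payoff from X: 5q + 12(1−q). From Y: 0q + 17(1−q).
Set equal: 5q = 5(1−q) → q = 5/10 = 1/2.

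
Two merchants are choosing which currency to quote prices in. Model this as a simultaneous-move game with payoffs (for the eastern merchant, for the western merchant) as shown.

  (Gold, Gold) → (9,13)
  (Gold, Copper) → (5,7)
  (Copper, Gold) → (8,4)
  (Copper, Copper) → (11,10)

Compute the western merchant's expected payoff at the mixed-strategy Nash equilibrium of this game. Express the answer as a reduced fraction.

17/2

The eastern merchant mixes with probability p on Gold, chosen so the western merchant is indifferent: 13p + 4(1−p) = 7p + 10(1−p) gives p = 1/2.
The western merchant's expected payoff is 13·1/2 + 4·1/2 = 17/2.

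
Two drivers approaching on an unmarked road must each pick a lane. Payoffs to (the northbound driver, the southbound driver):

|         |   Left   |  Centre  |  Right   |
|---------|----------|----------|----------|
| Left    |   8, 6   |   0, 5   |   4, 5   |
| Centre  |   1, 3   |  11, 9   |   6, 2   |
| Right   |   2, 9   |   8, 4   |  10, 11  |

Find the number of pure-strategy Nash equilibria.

3

Both Left: the northbound driver gets 8 (best alternative 2); the southbound driver gets 6 (best alternative 5). Neither deviates — NE.
Both Centre: the northbound driver gets 11 (best alternative 8); the southbound driver gets 9 (best alternative 3). Neither deviates — NE.
Both Right: the northbound driver gets 10 (best alternative 6); the southbound driver gets 11 (best alternative 9). Neither deviates — NE.
(Right, Left) is not a NE: the northbound driver would switch to Left (8 > 2).
No other cell survives both best-response checks, so there are 3 pure NE.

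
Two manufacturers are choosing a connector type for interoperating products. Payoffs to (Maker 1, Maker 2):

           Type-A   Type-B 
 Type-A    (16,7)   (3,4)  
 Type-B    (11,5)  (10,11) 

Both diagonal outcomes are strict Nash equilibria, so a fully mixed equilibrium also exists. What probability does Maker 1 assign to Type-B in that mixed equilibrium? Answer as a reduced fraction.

Maker 1's mix p on Type-A must make Maker 2 indifferent between Type-A and Type-B.
Maker 2's payoff from Type-A: 7p + 5(1−p). From Type-B: 4p + 11(1−p).
Set equal: 3p = 6(1−p) → p = 6/9 = 2/3.
Probability on Type-B is 1 − 2/3 = 1/3.

1/3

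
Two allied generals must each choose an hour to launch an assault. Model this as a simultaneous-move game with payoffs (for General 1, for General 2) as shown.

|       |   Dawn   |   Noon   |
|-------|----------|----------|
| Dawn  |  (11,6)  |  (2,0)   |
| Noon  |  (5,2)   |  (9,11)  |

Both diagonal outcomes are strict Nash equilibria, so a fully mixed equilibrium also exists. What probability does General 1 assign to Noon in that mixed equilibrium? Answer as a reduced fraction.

General 1's mix p on Dawn must make General 2 indifferent between Dawn and Noon.
General 2's payoff from Dawn: 6p + 2(1−p). From Noon: 0p + 11(1−p).
Set equal: 6p = 9(1−p) → p = 9/15 = 3/5.
Probability on Noon is 1 − 3/5 = 2/5.

2/5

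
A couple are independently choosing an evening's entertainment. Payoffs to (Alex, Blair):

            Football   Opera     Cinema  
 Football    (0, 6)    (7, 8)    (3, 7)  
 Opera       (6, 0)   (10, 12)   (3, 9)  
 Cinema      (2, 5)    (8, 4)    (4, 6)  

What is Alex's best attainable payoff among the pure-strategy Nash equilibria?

10

Both Opera is a pure NE (Alex: 10 ≥ 8; Blair: 12 ≥ 9). Alex gets 10.
Both Cinema is a pure NE (Alex: 4 ≥ 3; Blair: 6 ≥ 5). Alex gets 4.
Every other cell has a profitable deviation for at least one player. Highest of {10, 4} is 10.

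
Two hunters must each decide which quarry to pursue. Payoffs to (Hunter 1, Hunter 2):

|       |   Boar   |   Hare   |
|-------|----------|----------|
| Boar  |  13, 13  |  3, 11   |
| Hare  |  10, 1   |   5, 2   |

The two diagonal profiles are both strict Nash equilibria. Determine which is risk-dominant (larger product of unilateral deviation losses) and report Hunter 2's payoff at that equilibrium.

13

At both Boar: Hunter 1 loses 13 − 10 = 3 by deviating; Hunter 2 loses 13 − 11 = 2. Product = 3·2 = 6.
At both Hare: Hunter 1 loses 5 − 3 = 2 by deviating; Hunter 2 loses 2 − 1 = 1. Product = 2·1 = 2.
6 > 2, so both Boar is risk-dominant. Hunter 2's payoff there is 13.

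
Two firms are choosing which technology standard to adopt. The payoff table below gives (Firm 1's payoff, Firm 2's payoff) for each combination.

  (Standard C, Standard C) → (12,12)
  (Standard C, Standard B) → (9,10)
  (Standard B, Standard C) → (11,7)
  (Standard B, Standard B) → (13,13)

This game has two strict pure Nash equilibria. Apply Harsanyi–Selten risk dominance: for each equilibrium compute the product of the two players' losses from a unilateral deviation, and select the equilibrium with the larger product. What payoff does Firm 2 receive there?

13

At both Standard C: Firm 1 loses 12 − 11 = 1 by deviating; Firm 2 loses 12 − 10 = 2. Product = 1·2 = 2.
At both Standard B: Firm 1 loses 13 − 9 = 4 by deviating; Firm 2 loses 13 − 7 = 6. Product = 4·6 = 24.
24 > 2, so both Standard B is risk-dominant. Firm 2's payoff there is 13.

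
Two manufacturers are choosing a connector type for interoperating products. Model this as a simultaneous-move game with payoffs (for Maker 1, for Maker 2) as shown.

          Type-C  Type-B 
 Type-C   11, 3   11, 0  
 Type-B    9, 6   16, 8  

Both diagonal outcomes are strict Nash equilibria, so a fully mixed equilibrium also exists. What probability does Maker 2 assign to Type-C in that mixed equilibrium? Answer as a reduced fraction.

Maker 2's mix q on Type-C must make Maker 1 indifferent between Type-C and Type-B.
Maker 1's payoff from Type-C: 11q + 11(1−q). From Type-B: 9q + 16(1−q).
Set equal: 2q = 5(1−q) → q = 5/7.

5/7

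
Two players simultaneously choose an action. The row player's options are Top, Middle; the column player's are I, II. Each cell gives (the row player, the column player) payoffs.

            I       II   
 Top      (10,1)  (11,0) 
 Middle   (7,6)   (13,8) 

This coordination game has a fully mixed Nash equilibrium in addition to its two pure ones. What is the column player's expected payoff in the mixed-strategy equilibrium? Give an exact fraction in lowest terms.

8/3

The row player mixes with probability p on Top, chosen so the column player is indifferent: 1p + 6(1−p) = 0p + 8(1−p) gives p = 2/3.
The column player's expected payoff is 1·2/3 + 6·1/3 = 8/3.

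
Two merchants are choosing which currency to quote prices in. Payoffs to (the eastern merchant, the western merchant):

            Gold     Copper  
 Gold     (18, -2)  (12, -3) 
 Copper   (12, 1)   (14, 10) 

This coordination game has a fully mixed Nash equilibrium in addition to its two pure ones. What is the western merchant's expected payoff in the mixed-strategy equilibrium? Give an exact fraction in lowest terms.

The eastern merchant mixes with probability p on Gold, chosen so the western merchant is indifferent: (-2)p + 1(1−p) = (-3)p + 10(1−p) gives p = 9/10.
The western merchant's expected payoff is (-2)·9/10 + 1·1/10 = -17/10.

-17/10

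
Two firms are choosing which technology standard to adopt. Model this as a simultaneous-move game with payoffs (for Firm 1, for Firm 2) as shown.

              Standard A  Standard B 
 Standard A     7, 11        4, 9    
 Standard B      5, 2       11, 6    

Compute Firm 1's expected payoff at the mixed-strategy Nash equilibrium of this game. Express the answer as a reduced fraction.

Firm 2 mixes with probability q on Standard A, chosen so Firm 1 is indifferent: 7q + 4(1−q) = 5q + 11(1−q) gives q = 7/9.
Firm 1's expected payoff (from either row, since indifferent) is 7·7/9 + 4·2/9 = 19/3.

19/3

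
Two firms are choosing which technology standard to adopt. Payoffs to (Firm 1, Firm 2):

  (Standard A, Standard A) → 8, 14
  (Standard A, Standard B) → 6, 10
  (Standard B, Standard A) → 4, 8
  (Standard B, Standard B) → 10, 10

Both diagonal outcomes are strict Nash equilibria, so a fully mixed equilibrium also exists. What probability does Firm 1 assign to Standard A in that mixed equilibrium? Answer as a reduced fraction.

1/3

Firm 1's mix p on Standard A must make Firm 2 indifferent between Standard A and Standard B.
Firm 2's payoff from Standard A: 14p + 8(1−p). From Standard B: 10p + 10(1−p).
Set equal: 4p = 2(1−p) → p = 2/6 = 1/3.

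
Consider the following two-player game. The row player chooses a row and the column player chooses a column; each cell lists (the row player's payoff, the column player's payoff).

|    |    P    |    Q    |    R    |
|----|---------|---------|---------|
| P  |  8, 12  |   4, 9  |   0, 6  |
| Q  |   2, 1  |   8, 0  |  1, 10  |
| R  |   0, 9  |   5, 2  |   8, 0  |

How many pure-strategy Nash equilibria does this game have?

Both P: the row player gets 8 (best alternative 2); the column player gets 12 (best alternative 9). Neither deviates — NE.
Both R is not a NE: the column player would switch to P (9 > 0).
No other cell survives both best-response checks, so there is 1 pure NE.

1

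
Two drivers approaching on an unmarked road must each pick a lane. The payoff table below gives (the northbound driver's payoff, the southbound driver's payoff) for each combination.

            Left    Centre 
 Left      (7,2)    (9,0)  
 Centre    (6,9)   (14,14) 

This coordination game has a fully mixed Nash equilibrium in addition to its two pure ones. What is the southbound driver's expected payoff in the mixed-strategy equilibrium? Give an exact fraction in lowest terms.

4

The northbound driver mixes with probability p on Left, chosen so the southbound driver is indifferent: 2p + 9(1−p) = 0p + 14(1−p) gives p = 5/7.
The southbound driver's expected payoff is 2·5/7 + 9·2/7 = 4.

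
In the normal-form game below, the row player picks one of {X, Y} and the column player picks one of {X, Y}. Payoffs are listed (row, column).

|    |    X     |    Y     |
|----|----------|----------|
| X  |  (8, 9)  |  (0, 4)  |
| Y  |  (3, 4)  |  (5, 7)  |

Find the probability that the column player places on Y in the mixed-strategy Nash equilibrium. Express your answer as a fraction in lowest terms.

1/2

The column player's mix q on X must make the row player indifferent between X and Y.
The row player's payoff from X: 8q + 0(1−q). From Y: 3q + 5(1−q).
Set equal: 5q = 5(1−q) → q = 5/10 = 1/2.
Probability on Y is 1 − 1/2 = 1/2.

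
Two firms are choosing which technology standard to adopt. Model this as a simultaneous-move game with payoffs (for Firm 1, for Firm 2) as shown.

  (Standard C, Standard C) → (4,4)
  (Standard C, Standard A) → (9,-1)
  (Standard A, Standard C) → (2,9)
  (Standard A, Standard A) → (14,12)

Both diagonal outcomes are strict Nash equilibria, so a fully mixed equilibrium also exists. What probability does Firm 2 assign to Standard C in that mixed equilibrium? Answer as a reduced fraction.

5/7

Firm 2's mix q on Standard C must make Firm 1 indifferent between Standard C and Standard A.
Firm 1's payoff from Standard C: 4q + 9(1−q). From Standard A: 2q + 14(1−q).
Set equal: 2q = 5(1−q) → q = 5/7.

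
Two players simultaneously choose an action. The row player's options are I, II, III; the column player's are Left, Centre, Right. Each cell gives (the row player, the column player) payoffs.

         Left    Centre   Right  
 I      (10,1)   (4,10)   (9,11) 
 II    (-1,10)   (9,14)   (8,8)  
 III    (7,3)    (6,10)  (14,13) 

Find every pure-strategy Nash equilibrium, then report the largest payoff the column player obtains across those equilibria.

14

(II, Centre) is a pure NE (the row player: 9 ≥ 6; the column player: 14 ≥ 10). The column player gets 14.
(III, Right) is a pure NE (the row player: 14 ≥ 9; the column player: 13 ≥ 10). The column player gets 13.
Every other cell has a profitable deviation for at least one player. Highest of {14, 13} is 14.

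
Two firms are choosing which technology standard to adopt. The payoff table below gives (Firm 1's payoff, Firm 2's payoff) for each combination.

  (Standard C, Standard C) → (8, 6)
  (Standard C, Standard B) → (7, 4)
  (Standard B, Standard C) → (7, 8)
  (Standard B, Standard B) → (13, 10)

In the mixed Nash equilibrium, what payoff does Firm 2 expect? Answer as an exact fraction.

Firm 1 mixes with probability p on Standard C, chosen so Firm 2 is indifferent: 6p + 8(1−p) = 4p + 10(1−p) gives p = 1/2.
Firm 2's expected payoff is 6·1/2 + 8·1/2 = 7.

7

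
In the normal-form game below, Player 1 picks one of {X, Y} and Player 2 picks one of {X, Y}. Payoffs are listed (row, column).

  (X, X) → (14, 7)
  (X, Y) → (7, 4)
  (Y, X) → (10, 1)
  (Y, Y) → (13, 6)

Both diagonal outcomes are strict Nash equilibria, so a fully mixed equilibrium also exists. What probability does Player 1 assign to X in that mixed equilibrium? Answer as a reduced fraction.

Player 1's mix p on X must make Player 2 indifferent between X and Y.
Player 2's payoff from X: 7p + 1(1−p). From Y: 4p + 6(1−p).
Set equal: 3p = 5(1−p) → p = 5/8.

5/8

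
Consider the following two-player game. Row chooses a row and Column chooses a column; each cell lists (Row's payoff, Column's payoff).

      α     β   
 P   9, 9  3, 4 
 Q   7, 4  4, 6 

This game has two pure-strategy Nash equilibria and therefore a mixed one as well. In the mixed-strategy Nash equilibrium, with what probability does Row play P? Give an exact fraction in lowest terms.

2/7

Row's mix p on P must make Column indifferent between α and β.
Column's payoff from α: 9p + 4(1−p). From β: 4p + 6(1−p).
Set equal: 5p = 2(1−p) → p = 2/7.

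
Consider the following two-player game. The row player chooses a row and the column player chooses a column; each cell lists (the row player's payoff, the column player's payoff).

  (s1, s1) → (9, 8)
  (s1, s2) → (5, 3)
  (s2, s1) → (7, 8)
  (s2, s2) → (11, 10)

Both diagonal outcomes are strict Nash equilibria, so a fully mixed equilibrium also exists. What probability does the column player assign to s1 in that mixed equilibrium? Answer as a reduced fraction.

3/4

The column player's mix q on s1 must make the row player indifferent between s1 and s2.
The row player's payoff from s1: 9q + 5(1−q). From s2: 7q + 11(1−q).
Set equal: 2q = 6(1−q) → q = 6/8 = 3/4.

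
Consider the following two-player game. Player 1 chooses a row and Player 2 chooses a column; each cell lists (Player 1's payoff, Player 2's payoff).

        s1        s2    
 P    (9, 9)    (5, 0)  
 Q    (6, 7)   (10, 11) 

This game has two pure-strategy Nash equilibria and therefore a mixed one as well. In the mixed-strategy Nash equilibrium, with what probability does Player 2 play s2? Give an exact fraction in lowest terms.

3/8

Player 2's mix q on s1 must make Player 1 indifferent between P and Q.
Player 1's payoff from P: 9q + 5(1−q). From Q: 6q + 10(1−q).
Set equal: 3q = 5(1−q) → q = 5/8.
Probability on s2 is 1 − 5/8 = 3/8.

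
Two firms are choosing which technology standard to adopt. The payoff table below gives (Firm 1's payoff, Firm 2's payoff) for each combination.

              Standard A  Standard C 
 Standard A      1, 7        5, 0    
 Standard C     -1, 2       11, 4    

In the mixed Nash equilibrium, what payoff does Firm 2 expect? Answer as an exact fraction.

Firm 1 mixes with probability p on Standard A, chosen so Firm 2 is indifferent: 7p + 2(1−p) = 0p + 4(1−p) gives p = 2/9.
Firm 2's expected payoff is 7·2/9 + 2·7/9 = 28/9.

28/9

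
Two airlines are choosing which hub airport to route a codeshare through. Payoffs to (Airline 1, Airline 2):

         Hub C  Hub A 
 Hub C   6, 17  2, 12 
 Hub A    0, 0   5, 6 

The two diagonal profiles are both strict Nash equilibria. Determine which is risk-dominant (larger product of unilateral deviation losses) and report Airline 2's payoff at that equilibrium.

At both Hub C: Airline 1 loses 6 − 0 = 6 by deviating; Airline 2 loses 17 − 12 = 5. Product = 6·5 = 30.
At both Hub A: Airline 1 loses 5 − 2 = 3 by deviating; Airline 2 loses 6 − 0 = 6. Product = 3·6 = 18.
30 > 18, so both Hub C is risk-dominant. Airline 2's payoff there is 17.

17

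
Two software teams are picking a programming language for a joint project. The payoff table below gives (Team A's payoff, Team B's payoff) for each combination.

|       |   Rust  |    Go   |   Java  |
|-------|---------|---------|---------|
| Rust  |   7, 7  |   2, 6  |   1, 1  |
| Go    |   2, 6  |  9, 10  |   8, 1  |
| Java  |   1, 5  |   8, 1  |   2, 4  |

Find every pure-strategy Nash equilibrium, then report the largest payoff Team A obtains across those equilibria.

Both Rust is a pure NE (Team A: 7 ≥ 2; Team B: 7 ≥ 6). Team A gets 7.
Both Go is a pure NE (Team A: 9 ≥ 8; Team B: 10 ≥ 6). Team A gets 9.
Every other cell has a profitable deviation for at least one player. Highest of {7, 9} is 9.

9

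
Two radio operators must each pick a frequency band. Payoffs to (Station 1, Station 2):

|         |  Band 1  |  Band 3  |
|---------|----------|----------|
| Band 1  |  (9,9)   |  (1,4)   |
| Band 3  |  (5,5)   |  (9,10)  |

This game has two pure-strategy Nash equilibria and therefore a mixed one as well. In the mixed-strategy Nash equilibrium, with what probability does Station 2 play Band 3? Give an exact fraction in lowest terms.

Station 2's mix q on Band 1 must make Station 1 indifferent between Band 1 and Band 3.
Station 1's payoff from Band 1: 9q + 1(1−q). From Band 3: 5q + 9(1−q).
Set equal: 4q = 8(1−q) → q = 8/12 = 2/3.
Probability on Band 3 is 1 − 2/3 = 1/3.

1/3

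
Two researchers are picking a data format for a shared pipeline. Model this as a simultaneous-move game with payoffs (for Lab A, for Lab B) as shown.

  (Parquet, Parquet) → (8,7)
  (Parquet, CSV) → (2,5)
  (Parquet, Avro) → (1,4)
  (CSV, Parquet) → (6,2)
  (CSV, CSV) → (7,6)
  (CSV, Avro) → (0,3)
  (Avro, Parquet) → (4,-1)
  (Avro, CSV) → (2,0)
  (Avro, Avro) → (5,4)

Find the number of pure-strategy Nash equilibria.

Both Parquet: Lab A gets 8 (best alternative 6); Lab B gets 7 (best alternative 5). Neither deviates — NE.
Both CSV: Lab A gets 7 (best alternative 2); Lab B gets 6 (best alternative 3). Neither deviates — NE.
Both Avro: Lab A gets 5 (best alternative 1); Lab B gets 4 (best alternative 0). Neither deviates — NE.
(Avro, CSV) is not a NE: Lab A would switch to CSV (7 > 2).
No other cell survives both best-response checks, so there are 3 pure NE.

3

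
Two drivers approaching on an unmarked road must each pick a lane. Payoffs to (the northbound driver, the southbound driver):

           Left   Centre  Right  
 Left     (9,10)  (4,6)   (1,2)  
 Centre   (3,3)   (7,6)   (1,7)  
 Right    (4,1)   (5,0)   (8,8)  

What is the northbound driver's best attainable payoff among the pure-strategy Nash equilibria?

Both Left is a pure NE (the northbound driver: 9 ≥ 4; the southbound driver: 10 ≥ 6). The northbound driver gets 9.
Both Right is a pure NE (the northbound driver: 8 ≥ 1; the southbound driver: 8 ≥ 1). The northbound driver gets 8.
Every other cell has a profitable deviation for at least one player. Highest of {9, 8} is 9.

9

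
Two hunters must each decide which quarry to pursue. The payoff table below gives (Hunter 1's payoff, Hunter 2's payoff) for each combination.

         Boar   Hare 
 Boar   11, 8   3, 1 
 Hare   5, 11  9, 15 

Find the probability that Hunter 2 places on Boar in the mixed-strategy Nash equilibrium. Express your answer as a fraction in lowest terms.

1/2

Hunter 2's mix q on Boar must make Hunter 1 indifferent between Boar and Hare.
Hunter 1's payoff from Boar: 11q + 3(1−q). From Hare: 5q + 9(1−q).
Set equal: 6q = 6(1−q) → q = 6/12 = 1/2.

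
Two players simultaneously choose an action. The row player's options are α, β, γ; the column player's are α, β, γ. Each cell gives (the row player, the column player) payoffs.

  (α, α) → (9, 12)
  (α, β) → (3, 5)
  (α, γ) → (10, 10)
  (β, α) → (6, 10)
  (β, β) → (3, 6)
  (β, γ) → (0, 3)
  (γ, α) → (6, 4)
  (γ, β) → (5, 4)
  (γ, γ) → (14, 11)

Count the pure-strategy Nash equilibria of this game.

2

Both α: the row player gets 9 (best alternative 6); the column player gets 12 (best alternative 10). Neither deviates — NE.
Both γ: the row player gets 14 (best alternative 10); the column player gets 11 (best alternative 4). Neither deviates — NE.
Both β is not a NE: the row player would switch to γ (5 > 3).
No other cell survives both best-response checks, so there are 2 pure NE.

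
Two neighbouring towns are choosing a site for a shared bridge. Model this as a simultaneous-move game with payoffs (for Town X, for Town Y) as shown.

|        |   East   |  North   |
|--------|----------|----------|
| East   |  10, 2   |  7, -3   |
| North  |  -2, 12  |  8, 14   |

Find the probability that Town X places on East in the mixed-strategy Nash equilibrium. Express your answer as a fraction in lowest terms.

Town X's mix p on East must make Town Y indifferent between East and North.
Town Y's payoff from East: 2p + 12(1−p). From North: (-3)p + 14(1−p).
Set equal: 5p = 2(1−p) → p = 2/7.

2/7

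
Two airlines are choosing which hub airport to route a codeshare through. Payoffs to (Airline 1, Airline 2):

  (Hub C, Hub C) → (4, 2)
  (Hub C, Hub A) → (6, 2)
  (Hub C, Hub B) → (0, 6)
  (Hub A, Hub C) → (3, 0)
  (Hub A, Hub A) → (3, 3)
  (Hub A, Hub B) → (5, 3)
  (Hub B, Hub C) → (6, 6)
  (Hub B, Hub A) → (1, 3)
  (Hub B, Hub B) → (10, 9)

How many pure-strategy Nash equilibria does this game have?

Both Hub B: Airline 1 gets 10 (best alternative 5); Airline 2 gets 9 (best alternative 6). Neither deviates — NE.
Both Hub A is not a NE: Airline 1 would switch to Hub C (6 > 3).
No other cell survives both best-response checks, so there is 1 pure NE.

1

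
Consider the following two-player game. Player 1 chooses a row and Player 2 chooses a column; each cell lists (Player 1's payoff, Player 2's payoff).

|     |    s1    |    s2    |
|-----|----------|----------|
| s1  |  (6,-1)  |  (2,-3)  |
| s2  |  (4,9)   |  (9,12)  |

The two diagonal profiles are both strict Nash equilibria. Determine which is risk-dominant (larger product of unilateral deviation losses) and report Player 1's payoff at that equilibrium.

9

At both s1: Player 1 loses 6 − 4 = 2 by deviating; Player 2 loses -1 − (-3) = 2. Product = 2·2 = 4.
At both s2: Player 1 loses 9 − 2 = 7 by deviating; Player 2 loses 12 − 9 = 3. Product = 7·3 = 21.
21 > 4, so both s2 is risk-dominant. Player 1's payoff there is 9.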